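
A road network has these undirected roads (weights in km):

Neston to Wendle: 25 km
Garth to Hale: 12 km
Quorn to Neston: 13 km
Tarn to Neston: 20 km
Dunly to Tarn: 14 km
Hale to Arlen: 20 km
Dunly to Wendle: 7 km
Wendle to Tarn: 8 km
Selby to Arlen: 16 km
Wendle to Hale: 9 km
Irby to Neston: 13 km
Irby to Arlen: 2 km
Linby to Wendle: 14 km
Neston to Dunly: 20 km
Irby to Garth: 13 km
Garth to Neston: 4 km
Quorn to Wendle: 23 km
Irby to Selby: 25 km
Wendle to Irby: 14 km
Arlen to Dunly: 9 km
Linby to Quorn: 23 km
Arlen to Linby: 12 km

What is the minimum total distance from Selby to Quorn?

44 km

Running Dijkstra from Selby:
Selby: 0
Arlen: 16  (via Selby)
Irby: 18  (via Arlen)
Dunly: 25  (via Arlen)
Linby: 28  (via Arlen)
Garth: 31  (via Irby)
Neston: 31  (via Irby)
Wendle: 32  (via Irby)
Hale: 36  (via Arlen)
Tarn: 39  (via Dunly)
Quorn: 44  (via Neston)
Shortest route: Selby → Arlen → Irby → Neston → Quorn = 44 km.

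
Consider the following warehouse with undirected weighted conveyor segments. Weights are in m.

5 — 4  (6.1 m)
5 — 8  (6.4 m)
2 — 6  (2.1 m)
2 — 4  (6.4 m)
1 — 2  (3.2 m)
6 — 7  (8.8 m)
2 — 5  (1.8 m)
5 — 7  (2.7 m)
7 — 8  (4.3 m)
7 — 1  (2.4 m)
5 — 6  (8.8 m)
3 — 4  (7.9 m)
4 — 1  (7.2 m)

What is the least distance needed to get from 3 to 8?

20.4 m

Compare a few routes:
3–4–2–5–8: 7.9+6.4+1.8+6.4 = 22.5
3–4–5–8: 7.9+6.1+6.4 = 20.4
3–4–5–7–8: 7.9+6.1+2.7+4.3 = 21
3–4–1–7–8: 7.9+7.2+2.4+4.3 = 21.8
Cheapest is 3–4–5–8 at 20.4 m.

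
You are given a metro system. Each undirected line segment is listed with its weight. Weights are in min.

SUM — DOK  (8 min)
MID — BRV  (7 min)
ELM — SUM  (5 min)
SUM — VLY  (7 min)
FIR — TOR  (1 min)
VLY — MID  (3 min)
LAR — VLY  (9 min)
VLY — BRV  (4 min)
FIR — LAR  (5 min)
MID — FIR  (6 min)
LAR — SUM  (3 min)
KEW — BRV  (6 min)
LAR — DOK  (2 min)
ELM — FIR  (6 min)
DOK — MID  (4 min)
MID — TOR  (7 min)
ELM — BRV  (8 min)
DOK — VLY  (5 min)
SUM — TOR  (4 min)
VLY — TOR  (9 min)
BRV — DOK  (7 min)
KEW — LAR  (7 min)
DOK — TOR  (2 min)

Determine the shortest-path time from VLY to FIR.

8 min

Running Dijkstra from VLY:
VLY: 0
MID: 3  (via VLY)
BRV: 4  (via VLY)
DOK: 5  (via VLY)
SUM: 7  (via VLY)
TOR: 7  (via DOK)
LAR: 7  (via DOK)
FIR: 8  (via TOR)
Shortest route: VLY–DOK–TOR–FIR = 8 min.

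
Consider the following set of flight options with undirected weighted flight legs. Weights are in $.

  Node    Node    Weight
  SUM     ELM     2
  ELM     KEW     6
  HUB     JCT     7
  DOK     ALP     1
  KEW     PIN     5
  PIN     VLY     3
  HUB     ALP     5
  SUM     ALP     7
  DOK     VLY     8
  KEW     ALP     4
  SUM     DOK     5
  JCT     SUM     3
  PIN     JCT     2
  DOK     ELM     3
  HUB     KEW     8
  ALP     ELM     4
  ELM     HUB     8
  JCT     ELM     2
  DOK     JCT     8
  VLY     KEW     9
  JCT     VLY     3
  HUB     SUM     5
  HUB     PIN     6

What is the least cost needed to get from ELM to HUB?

Shortest distances from ELM:
ELM: 0
SUM: 2  (via ELM)
JCT: 2  (via ELM)
DOK: 3  (via ELM)
ALP: 4  (via ELM)
PIN: 4  (via JCT)
VLY: 5  (via JCT)
KEW: 6  (via ELM)
HUB: 7  (via SUM)
Shortest route: ELM–SUM–HUB = $7.

$7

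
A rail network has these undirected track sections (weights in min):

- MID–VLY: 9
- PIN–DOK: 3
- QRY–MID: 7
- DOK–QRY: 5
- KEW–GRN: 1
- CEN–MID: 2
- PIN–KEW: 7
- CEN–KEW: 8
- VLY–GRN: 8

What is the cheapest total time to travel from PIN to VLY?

Enumerating some paths:
PIN - KEW - GRN - VLY: 7+1+8 = 16
PIN - DOK - QRY - MID - VLY: 3+5+7+9 = 24
The minimum is 16 min via PIN - KEW - GRN - VLY.

16 min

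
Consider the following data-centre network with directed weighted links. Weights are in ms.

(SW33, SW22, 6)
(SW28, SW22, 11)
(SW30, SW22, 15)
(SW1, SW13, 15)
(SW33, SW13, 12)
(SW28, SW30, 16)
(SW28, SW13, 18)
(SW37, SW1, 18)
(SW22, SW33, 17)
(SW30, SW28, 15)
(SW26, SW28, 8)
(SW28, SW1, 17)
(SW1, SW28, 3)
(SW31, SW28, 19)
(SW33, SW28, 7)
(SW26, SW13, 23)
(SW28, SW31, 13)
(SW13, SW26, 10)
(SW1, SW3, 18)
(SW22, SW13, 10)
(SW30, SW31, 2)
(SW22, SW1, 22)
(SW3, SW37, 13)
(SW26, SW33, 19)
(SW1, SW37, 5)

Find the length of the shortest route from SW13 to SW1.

35 ms

Settle nodes by increasing distance from SW13:
SW13: 0
SW26: 10  (via SW13)
SW28: 18  (via SW26)
SW22: 29  (via SW28)
SW33: 29  (via SW26)
SW31: 31  (via SW28)
SW30: 34  (via SW28)
SW1: 35  (via SW28)
Shortest route: SW13 → SW26 → SW28 → SW1 = 35 ms.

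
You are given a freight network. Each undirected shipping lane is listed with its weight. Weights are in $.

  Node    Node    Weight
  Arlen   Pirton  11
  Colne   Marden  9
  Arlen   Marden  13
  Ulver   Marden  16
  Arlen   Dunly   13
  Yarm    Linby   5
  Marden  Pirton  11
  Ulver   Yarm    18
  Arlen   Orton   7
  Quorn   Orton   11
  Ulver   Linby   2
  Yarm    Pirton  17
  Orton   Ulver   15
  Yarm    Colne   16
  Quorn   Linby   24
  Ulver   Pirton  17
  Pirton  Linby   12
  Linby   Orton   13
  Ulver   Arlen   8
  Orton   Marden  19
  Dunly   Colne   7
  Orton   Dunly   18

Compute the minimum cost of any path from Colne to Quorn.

Enumerating some paths:
Colne → Dunly → Arlen → Orton → Quorn: 7+13+7+11 = 38
Colne → Dunly → Orton → Quorn: 7+18+11 = 36
The minimum is $36 via Colne → Dunly → Orton → Quorn.

$36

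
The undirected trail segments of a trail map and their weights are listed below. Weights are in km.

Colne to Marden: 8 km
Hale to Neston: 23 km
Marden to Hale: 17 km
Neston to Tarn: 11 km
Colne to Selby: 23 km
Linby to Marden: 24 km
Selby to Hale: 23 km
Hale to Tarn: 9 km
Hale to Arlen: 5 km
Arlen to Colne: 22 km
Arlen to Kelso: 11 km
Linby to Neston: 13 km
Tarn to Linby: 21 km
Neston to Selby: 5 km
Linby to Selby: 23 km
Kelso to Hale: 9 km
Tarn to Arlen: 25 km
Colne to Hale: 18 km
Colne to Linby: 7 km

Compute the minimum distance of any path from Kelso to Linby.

34 km

Enumerating some paths:
Kelso - Arlen - Colne - Linby: 11+22+7 = 40
Kelso - Hale - Tarn - Linby: 9+9+21 = 39
Kelso - Hale - Colne - Linby: 9+18+7 = 34
Kelso - Hale - Marden - Colne - Linby: 9+17+8+7 = 41
Cheapest is Kelso - Hale - Colne - Linby at 34 km.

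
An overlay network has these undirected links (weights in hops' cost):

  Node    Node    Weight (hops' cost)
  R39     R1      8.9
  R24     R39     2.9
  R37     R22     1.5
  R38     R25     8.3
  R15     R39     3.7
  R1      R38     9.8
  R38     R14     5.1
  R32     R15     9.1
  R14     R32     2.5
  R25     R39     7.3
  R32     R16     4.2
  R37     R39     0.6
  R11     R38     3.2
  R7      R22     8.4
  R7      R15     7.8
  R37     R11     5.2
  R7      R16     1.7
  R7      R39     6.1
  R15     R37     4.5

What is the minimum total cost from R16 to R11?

13.6 hops' cost

Compare a few routes:
R16–R7–R39–R37–R11: 1.7+6.1+0.6+5.2 = 13.6
R16–R32–R14–R38–R11: 4.2+2.5+5.1+3.2 = 15
Cheapest is R16–R7–R39–R37–R11 at 13.6 hops' cost.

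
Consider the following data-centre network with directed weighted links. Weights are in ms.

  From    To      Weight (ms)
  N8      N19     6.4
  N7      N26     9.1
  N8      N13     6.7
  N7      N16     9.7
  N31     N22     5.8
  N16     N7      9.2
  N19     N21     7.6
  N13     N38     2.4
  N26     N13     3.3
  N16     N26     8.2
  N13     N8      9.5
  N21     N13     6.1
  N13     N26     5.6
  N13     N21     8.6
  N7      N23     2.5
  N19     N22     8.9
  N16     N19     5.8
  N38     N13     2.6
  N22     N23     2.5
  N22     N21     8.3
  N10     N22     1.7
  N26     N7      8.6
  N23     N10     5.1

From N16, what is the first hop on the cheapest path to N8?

Candidate routes:
N16 → N7 → N26 → N13 → N8: 9.2+9.1+3.3+9.5 = 31.1
N16 → N19 → N21 → N13 → N8: 5.8+7.6+6.1+9.5 = 29
N16 → N26 → N13 → N8: 8.2+3.3+9.5 = 21
The minimum is 21 ms via N16 → N26 → N13 → N8.
So from N16 the first move is to N26.

N26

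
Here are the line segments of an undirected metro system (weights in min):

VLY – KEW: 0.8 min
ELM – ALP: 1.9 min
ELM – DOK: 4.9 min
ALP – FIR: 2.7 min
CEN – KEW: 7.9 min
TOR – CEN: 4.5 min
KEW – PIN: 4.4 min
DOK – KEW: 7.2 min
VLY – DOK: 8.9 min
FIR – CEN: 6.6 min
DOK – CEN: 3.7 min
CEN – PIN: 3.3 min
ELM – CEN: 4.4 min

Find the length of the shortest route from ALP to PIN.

Candidate routes:
ALP → FIR → CEN → PIN: 2.7+6.6+3.3 = 12.6
ALP → ELM → DOK → CEN → PIN: 1.9+4.9+3.7+3.3 = 13.8
ALP → ELM → CEN → PIN: 1.9+4.4+3.3 = 9.6
Cheapest is ALP → ELM → CEN → PIN at 9.6 min.

9.6 min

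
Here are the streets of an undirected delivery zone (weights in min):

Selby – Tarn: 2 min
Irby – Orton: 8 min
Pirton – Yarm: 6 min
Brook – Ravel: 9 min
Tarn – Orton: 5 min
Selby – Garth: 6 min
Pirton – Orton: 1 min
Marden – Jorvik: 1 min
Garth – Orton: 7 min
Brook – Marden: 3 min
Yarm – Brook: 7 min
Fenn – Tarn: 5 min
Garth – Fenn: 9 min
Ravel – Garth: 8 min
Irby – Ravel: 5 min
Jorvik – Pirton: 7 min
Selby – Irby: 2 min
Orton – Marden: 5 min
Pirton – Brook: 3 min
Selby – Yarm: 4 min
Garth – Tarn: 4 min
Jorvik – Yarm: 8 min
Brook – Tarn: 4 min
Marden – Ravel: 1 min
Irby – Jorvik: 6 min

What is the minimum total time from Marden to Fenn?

12 min

Running Dijkstra from Marden:
Marden: 0
Ravel: 1  (via Marden)
Jorvik: 1  (via Marden)
Brook: 3  (via Marden)
Orton: 5  (via Marden)
Irby: 6  (via Ravel)
Pirton: 6  (via Brook)
Tarn: 7  (via Brook)
Selby: 8  (via Irby)
Yarm: 9  (via Jorvik)
Garth: 9  (via Ravel)
Fenn: 12  (via Tarn)
Shortest route: Marden → Brook → Tarn → Fenn = 12 min.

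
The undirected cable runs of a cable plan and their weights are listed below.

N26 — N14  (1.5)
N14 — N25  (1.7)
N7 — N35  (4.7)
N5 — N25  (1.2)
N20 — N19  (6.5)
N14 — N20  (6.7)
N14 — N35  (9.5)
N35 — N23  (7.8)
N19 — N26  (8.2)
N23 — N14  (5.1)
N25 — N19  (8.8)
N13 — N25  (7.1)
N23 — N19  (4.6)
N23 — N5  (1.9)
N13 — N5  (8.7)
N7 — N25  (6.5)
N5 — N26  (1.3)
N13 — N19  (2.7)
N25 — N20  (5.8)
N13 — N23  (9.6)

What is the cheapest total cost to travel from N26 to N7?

Shortest distances from N26:
N26: 0
N5: 1.3  (via N26)
N14: 1.5  (via N26)
N25: 2.5  (via N5)
N23: 3.2  (via N5)
N19: 7.8  (via N23)
N20: 8.2  (via N14)
N7: 9  (via N25)
Shortest route: N26–N5–N25–N7 = 9.

9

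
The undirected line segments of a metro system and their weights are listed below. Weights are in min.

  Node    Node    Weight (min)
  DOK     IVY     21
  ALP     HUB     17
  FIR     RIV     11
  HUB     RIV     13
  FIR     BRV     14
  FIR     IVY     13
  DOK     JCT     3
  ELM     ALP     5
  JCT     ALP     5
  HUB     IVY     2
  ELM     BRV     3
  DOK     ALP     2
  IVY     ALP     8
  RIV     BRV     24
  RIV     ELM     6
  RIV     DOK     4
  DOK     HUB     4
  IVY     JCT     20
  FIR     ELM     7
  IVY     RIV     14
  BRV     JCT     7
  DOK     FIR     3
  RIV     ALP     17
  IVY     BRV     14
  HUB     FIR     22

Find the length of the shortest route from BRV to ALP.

8 min

Running Dijkstra from BRV:
BRV: 0
ELM: 3  (via BRV)
JCT: 7  (via BRV)
ALP: 8  (via ELM)
Shortest route: BRV → ELM → ALP = 8 min.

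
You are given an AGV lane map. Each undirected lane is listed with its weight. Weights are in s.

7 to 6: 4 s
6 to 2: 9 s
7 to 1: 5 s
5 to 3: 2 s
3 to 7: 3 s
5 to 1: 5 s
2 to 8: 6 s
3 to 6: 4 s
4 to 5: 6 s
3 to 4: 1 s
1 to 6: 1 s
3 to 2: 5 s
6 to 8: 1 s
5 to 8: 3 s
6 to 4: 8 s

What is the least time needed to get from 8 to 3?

5 s

Running Dijkstra from 8:
8: 0
6: 1  (via 8)
1: 2  (via 6)
5: 3  (via 8)
3: 5  (via 6)
Shortest route: 8 → 6 → 3 = 5 s.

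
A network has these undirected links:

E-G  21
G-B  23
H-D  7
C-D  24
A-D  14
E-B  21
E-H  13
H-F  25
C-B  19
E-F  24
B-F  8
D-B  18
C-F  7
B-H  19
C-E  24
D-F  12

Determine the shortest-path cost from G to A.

Compare a few routes:
G → B → F → D → A: 23+8+12+14 = 57
G → B → D → A: 23+18+14 = 55
The minimum is 55 via G → B → D → A.

55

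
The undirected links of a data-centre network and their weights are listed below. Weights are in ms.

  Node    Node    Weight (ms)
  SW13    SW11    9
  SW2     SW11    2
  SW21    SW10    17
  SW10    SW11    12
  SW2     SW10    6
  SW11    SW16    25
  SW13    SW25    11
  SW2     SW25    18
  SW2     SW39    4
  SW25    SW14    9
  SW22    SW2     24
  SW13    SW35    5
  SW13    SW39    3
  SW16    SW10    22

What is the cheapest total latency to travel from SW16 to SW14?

54 ms

Enumerating some paths:
SW16 - SW10 - SW2 - SW39 - SW13 - SW25 - SW14: 22+6+4+3+11+9 = 55
SW16 - SW10 - SW2 - SW25 - SW14: 22+6+18+9 = 55
SW16 - SW11 - SW2 - SW25 - SW14: 25+2+18+9 = 54
SW16 - SW10 - SW2 - SW11 - SW13 - SW25 - SW14: 22+6+2+9+11+9 = 59
Cheapest is SW16 - SW11 - SW2 - SW25 - SW14 at 54 ms.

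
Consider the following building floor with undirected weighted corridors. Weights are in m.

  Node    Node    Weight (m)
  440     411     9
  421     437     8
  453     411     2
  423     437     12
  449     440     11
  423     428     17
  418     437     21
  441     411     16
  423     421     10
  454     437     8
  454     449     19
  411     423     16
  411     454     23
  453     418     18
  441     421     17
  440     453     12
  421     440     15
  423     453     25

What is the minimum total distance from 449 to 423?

36 m

Compare a few routes:
449–454–437–423: 19+8+12 = 39
449–440–411–423: 11+9+16 = 36
449–440–453–411–423: 11+12+2+16 = 41
Cheapest is 449–440–411–423 at 36 m.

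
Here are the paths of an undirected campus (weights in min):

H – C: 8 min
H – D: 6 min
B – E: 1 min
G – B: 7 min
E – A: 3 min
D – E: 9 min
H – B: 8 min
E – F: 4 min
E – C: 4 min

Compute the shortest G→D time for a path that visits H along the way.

Best G to H: G → B → H costing 15
Best H to D: H → D costing 6
Total via H: 15 + 6 = 21 min.

21 min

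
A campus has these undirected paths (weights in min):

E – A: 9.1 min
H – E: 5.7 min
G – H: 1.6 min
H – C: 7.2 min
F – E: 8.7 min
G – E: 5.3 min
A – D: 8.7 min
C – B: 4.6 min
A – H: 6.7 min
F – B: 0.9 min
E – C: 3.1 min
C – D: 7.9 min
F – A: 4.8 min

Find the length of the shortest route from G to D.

16.3 min

Running Dijkstra from G:
G: 0
H: 1.6  (via G)
E: 5.3  (via G)
A: 8.3  (via H)
C: 8.4  (via E)
B: 13  (via C)
F: 13.1  (via A)
D: 16.3  (via C)
Shortest route: G–E–C–D = 16.3 min.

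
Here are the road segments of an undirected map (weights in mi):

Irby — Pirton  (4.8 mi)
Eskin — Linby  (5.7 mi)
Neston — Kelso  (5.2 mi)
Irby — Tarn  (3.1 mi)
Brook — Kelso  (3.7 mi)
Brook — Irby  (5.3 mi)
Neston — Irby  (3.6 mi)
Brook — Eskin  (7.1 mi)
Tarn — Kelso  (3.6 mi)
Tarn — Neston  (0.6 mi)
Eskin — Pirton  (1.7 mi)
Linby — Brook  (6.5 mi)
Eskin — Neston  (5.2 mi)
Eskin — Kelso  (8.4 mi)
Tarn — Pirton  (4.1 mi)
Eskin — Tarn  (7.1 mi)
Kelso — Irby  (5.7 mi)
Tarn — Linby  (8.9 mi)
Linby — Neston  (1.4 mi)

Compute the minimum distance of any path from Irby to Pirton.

Shortest distances from Irby:
Irby: 0
Tarn: 3.1  (via Irby)
Neston: 3.6  (via Irby)
Pirton: 4.8  (via Irby)
Shortest route: Irby → Pirton = 4.8 mi.

4.8 mi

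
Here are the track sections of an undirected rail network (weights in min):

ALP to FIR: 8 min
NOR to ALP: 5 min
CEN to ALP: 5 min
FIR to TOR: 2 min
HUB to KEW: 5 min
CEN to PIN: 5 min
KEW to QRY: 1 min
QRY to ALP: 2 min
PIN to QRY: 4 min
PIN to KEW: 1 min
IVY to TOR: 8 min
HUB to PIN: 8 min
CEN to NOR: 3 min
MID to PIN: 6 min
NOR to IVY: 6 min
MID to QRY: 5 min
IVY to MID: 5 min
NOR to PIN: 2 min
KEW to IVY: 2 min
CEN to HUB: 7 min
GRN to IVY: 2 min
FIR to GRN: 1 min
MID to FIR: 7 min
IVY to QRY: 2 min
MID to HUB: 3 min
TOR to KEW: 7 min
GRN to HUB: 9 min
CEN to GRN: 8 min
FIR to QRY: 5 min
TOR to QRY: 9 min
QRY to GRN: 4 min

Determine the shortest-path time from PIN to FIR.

Candidate routes:
PIN–KEW–QRY–GRN–FIR: 1+1+4+1 = 7
PIN–KEW–IVY–GRN–FIR: 1+2+2+1 = 6
PIN–KEW–QRY–IVY–GRN–FIR: 1+1+2+2+1 = 7
Cheapest is PIN–KEW–IVY–GRN–FIR at 6 min.

6 min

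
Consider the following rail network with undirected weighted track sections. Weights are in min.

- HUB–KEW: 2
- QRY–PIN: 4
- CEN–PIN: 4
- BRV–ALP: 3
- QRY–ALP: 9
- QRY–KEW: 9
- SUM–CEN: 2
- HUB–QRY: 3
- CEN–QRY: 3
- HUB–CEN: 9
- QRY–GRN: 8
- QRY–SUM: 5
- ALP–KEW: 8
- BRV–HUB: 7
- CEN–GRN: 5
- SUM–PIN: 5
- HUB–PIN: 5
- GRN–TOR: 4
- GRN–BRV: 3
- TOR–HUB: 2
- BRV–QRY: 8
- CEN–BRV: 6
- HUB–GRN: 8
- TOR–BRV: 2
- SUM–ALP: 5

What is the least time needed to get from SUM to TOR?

10 min

Compare a few routes:
SUM → CEN → GRN → TOR: 2+5+4 = 11
SUM → CEN → BRV → TOR: 2+6+2 = 10
Cheapest is SUM → CEN → BRV → TOR at 10 min.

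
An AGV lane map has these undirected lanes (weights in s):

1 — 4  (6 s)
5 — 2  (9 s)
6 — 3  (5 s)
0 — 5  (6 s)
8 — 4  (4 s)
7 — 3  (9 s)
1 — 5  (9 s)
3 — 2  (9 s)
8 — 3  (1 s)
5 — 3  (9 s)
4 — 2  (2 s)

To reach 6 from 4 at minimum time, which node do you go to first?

8

Compare a few routes:
4–8–3–6: 4+1+5 = 10
4–2–5–3–6: 2+9+9+5 = 25
4–2–3–6: 2+9+5 = 16
Cheapest is 4–8–3–6 at 10 s.
So from 4 the first move is to 8.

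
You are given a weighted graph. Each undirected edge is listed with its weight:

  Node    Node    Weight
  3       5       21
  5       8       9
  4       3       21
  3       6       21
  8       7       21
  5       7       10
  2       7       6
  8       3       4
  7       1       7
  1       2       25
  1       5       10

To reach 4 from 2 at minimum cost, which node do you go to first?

Compare a few routes:
2–7–5–8–3–4: 6+10+9+4+21 = 50
2–7–1–5–8–3–4: 6+7+10+9+4+21 = 57
2–7–8–3–4: 6+21+4+21 = 52
Cheapest is 2–7–5–8–3–4 at 50.
So from 2 the first move is to 7.

7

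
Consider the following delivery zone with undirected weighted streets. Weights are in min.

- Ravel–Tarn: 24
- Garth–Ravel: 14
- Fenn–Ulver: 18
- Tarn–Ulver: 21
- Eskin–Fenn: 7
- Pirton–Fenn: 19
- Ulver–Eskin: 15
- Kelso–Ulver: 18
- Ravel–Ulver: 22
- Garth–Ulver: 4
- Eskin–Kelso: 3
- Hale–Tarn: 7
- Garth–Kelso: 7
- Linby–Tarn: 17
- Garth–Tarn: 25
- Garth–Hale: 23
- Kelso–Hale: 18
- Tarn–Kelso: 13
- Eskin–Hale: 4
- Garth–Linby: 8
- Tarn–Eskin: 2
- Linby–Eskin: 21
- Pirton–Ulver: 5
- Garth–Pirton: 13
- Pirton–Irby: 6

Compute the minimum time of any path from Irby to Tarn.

Running Dijkstra from Irby:
Irby: 0
Pirton: 6  (via Irby)
Ulver: 11  (via Pirton)
Garth: 15  (via Ulver)
Kelso: 22  (via Garth)
Linby: 23  (via Garth)
Fenn: 25  (via Pirton)
Eskin: 25  (via Kelso)
Tarn: 27  (via Eskin)
Shortest route: Irby–Pirton–Ulver–Garth–Kelso–Eskin–Tarn = 27 min.

27 min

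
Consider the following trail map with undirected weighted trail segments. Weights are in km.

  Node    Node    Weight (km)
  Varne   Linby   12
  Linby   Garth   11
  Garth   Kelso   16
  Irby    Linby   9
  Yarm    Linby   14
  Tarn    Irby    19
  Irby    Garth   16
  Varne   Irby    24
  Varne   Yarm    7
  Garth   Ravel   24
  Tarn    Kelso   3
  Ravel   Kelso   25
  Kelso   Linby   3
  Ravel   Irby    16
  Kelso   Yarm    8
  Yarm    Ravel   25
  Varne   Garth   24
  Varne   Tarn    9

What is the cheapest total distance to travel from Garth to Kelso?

Shortest distances from Garth:
Garth: 0
Linby: 11  (via Garth)
Kelso: 14  (via Linby)
Shortest route: Garth → Linby → Kelso = 14 km.

14 km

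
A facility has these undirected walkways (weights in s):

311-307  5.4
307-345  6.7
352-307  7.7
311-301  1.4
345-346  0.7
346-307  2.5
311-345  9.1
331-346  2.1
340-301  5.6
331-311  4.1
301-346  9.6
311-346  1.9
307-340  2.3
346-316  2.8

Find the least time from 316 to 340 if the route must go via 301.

11.7 s

Best 316 to 301: 316 → 346 → 311 → 301 costing 6.1
Shortest 301→340: 301 → 340 = 5.6
Total via 301: 6.1 + 5.6 = 11.7 s.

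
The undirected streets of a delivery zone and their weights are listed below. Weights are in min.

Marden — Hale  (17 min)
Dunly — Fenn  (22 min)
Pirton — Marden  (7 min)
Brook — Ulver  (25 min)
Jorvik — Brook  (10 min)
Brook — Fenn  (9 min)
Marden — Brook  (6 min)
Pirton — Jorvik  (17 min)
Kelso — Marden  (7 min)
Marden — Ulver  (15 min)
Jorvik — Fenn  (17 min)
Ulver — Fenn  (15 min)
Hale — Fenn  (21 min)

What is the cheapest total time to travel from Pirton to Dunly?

44 min

Settle nodes by increasing distance from Pirton:
Pirton: 0
Marden: 7  (via Pirton)
Brook: 13  (via Marden)
Kelso: 14  (via Marden)
Jorvik: 17  (via Pirton)
Ulver: 22  (via Marden)
Fenn: 22  (via Brook)
Hale: 24  (via Marden)
Dunly: 44  (via Fenn)
Shortest route: Pirton–Marden–Brook–Fenn–Dunly = 44 min.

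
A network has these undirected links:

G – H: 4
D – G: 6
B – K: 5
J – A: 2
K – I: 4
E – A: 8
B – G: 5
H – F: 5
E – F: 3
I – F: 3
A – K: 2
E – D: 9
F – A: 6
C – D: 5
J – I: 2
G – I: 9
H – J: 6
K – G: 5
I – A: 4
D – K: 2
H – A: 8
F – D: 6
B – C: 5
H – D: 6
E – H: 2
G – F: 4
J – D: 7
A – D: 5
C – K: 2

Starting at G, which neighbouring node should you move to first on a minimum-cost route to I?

F

Enumerating some paths:
G - F - I: 4+3 = 7
G - I: 9 = 9
G - K - I: 5+4 = 9
Cheapest is G - F - I at 7.
So from G the first move is to F.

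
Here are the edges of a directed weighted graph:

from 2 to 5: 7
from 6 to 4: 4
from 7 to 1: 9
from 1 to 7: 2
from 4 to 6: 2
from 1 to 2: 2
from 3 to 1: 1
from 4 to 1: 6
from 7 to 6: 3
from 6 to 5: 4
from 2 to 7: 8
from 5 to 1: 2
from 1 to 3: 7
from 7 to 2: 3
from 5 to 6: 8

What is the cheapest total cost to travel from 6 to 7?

Settle nodes by increasing distance from 6:
6: 0
4: 4  (via 6)
5: 4  (via 6)
1: 6  (via 5)
2: 8  (via 1)
7: 8  (via 1)
Shortest route: 6 → 5 → 1 → 7 = 8.

8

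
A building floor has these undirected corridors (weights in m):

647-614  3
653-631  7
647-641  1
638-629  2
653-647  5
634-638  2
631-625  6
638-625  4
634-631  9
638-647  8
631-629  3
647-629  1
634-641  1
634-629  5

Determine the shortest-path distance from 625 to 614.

10 m

Compare a few routes:
625–638–634–641–647–614: 4+2+1+1+3 = 11
625–638–629–647–614: 4+2+1+3 = 10
The minimum is 10 m via 625–638–629–647–614.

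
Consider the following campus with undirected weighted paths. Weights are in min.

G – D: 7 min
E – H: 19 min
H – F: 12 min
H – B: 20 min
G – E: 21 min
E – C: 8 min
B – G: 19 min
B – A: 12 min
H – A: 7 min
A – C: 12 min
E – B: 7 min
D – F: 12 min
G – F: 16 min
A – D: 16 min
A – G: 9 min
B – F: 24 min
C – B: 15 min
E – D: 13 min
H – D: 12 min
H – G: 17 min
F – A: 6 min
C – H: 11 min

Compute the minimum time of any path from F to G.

15 min

Shortest distances from F:
F: 0
A: 6  (via F)
D: 12  (via F)
H: 12  (via F)
G: 15  (via A)
Shortest route: F–A–G = 15 min.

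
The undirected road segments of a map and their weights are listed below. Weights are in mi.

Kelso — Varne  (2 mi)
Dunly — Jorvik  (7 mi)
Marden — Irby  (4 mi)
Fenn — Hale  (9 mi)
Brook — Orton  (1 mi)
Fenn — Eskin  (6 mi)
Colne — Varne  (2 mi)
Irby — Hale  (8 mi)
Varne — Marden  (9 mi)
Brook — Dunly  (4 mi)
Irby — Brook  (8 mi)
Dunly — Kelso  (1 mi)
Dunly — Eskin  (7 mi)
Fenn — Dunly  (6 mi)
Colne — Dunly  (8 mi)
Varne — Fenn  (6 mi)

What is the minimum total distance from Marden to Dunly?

Candidate routes:
Marden–Irby–Brook–Dunly: 4+8+4 = 16
Marden–Varne–Colne–Dunly: 9+2+8 = 19
Marden–Varne–Kelso–Dunly: 9+2+1 = 12
The minimum is 12 mi via Marden–Varne–Kelso–Dunly.

12 mi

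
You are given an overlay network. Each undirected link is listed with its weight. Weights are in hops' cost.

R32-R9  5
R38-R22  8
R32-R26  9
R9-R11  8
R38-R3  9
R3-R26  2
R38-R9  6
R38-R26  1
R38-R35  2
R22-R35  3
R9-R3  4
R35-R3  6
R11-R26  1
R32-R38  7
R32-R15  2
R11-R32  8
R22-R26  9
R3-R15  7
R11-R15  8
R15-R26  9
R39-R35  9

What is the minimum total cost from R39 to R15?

Enumerating some paths:
R39–R35–R38–R32–R15: 9+2+7+2 = 20
R39–R35–R38–R26–R3–R15: 9+2+1+2+7 = 21
R39–R35–R38–R26–R15: 9+2+1+9 = 21
R39–R35–R38–R26–R11–R15: 9+2+1+1+8 = 21
Cheapest is R39–R35–R38–R32–R15 at 20 hops' cost.

20 hops' cost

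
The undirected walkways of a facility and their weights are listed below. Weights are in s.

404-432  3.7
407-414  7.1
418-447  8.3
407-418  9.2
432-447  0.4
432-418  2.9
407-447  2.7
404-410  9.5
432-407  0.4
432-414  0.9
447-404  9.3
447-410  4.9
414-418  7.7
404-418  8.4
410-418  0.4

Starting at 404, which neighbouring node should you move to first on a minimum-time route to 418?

Compare a few routes:
404–432–418: 3.7+2.9 = 6.6
404–418: 8.4 = 8.4
404–432–447–410–418: 3.7+0.4+4.9+0.4 = 9.4
The minimum is 6.6 s via 404–432–418.
So from 404 the first move is to 432.

432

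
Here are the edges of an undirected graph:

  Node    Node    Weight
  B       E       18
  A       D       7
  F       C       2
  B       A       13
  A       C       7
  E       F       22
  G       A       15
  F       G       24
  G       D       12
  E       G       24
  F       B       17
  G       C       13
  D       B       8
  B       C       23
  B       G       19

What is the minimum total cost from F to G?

Running Dijkstra from F:
F: 0
C: 2  (via F)
A: 9  (via C)
G: 15  (via C)
Shortest route: F–C–G = 15.

15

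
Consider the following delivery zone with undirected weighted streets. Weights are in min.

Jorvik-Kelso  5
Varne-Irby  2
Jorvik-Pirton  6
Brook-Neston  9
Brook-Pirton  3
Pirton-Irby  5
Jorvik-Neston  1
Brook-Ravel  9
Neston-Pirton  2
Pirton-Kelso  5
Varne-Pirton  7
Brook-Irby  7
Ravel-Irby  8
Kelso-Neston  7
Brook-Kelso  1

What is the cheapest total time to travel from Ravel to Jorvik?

Running Dijkstra from Ravel:
Ravel: 0
Irby: 8  (via Ravel)
Brook: 9  (via Ravel)
Kelso: 10  (via Brook)
Varne: 10  (via Irby)
Pirton: 12  (via Brook)
Neston: 14  (via Pirton)
Jorvik: 15  (via Kelso)
Shortest route: Ravel–Brook–Kelso–Jorvik = 15 min.

15 min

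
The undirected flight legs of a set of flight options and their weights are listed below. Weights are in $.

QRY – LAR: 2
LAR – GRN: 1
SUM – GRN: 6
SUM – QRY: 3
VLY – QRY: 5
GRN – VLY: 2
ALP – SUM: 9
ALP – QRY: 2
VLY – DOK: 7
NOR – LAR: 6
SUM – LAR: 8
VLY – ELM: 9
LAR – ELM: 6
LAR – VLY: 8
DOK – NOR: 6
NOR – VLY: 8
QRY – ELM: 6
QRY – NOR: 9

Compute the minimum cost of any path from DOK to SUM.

Compare a few routes:
DOK - NOR - LAR - QRY - SUM: 6+6+2+3 = 17
DOK - VLY - GRN - SUM: 7+2+6 = 15
The minimum is $15 via DOK - VLY - GRN - SUM.

$15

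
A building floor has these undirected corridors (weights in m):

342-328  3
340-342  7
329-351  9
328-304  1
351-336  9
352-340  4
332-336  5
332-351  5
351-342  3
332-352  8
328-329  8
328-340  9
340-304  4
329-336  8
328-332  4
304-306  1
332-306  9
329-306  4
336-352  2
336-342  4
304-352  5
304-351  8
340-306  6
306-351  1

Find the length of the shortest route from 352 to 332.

Compare a few routes:
352 → 336 → 332: 2+5 = 7
352 → 332: 8 = 8
The minimum is 7 m via 352 → 336 → 332.

7 m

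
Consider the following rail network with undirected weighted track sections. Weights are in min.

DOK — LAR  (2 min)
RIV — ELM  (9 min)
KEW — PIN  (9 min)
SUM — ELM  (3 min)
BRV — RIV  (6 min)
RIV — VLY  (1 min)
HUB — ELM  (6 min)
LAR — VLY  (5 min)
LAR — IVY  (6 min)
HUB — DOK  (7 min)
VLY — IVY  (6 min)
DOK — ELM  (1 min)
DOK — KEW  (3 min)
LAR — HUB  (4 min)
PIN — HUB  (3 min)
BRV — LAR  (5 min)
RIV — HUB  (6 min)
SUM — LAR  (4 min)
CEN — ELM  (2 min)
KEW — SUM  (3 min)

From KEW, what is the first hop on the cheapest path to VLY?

DOK

Enumerating some paths:
KEW–DOK–LAR–VLY: 3+2+5 = 10
KEW–DOK–ELM–RIV–VLY: 3+1+9+1 = 14
KEW–SUM–LAR–VLY: 3+4+5 = 12
Cheapest is KEW–DOK–LAR–VLY at 10 min.
So from KEW the first move is to DOK.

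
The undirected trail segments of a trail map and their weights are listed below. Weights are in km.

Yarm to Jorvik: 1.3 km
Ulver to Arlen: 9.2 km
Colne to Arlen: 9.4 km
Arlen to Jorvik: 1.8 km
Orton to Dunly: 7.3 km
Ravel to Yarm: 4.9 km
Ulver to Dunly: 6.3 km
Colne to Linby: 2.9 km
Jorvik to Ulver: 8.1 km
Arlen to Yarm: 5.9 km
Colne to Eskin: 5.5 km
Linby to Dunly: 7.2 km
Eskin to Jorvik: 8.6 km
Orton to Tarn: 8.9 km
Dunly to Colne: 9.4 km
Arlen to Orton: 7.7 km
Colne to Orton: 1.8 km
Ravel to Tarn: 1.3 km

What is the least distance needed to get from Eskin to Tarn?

Settle nodes by increasing distance from Eskin:
Eskin: 0
Colne: 5.5  (via Eskin)
Orton: 7.3  (via Colne)
Linby: 8.4  (via Colne)
Jorvik: 8.6  (via Eskin)
Yarm: 9.9  (via Jorvik)
Arlen: 10.4  (via Jorvik)
Dunly: 14.6  (via Orton)
Ravel: 14.8  (via Yarm)
Tarn: 16.1  (via Ravel)
Shortest route: Eskin–Jorvik–Yarm–Ravel–Tarn = 16.1 km.

16.1 km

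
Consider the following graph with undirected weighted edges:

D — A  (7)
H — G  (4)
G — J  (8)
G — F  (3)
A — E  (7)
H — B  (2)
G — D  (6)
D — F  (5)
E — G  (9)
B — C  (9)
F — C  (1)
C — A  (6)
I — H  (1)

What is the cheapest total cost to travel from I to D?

Compare a few routes:
I - H - G - D: 1+4+6 = 11
I - H - G - F - D: 1+4+3+5 = 13
The minimum is 11 via I - H - G - D.

11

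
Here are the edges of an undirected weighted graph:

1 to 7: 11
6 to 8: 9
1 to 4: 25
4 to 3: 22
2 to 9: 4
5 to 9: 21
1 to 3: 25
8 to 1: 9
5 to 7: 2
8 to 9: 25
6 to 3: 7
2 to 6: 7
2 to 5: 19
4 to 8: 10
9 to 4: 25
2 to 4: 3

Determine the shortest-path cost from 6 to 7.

Candidate routes:
6 → 2 → 9 → 5 → 7: 7+4+21+2 = 34
6 → 8 → 1 → 7: 9+9+11 = 29
6 → 2 → 5 → 7: 7+19+2 = 28
Cheapest is 6 → 2 → 5 → 7 at 28.

28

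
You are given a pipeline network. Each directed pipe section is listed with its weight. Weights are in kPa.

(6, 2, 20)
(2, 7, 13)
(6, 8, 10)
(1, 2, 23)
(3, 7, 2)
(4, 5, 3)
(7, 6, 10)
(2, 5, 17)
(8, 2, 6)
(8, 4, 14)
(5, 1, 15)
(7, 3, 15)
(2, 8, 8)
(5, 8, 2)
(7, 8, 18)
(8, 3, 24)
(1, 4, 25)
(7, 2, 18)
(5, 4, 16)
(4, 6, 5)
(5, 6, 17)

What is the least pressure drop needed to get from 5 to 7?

Shortest distances from 5:
5: 0
8: 2  (via 5)
2: 8  (via 8)
1: 15  (via 5)
4: 16  (via 5)
6: 17  (via 5)
7: 21  (via 2)
Shortest route: 5 → 8 → 2 → 7 = 21 kPa.

21 kPa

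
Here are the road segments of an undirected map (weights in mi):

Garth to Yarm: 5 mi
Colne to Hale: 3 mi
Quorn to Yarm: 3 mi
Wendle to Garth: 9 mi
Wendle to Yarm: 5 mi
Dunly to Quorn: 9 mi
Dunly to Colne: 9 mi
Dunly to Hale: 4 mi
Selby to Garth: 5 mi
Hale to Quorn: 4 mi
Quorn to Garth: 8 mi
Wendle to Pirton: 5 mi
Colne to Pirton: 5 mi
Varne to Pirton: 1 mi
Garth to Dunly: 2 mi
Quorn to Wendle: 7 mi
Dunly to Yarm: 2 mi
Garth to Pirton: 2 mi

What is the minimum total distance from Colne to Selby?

Settle nodes by increasing distance from Colne:
Colne: 0
Hale: 3  (via Colne)
Pirton: 5  (via Colne)
Varne: 6  (via Pirton)
Quorn: 7  (via Hale)
Dunly: 7  (via Hale)
Garth: 7  (via Pirton)
Yarm: 9  (via Dunly)
Wendle: 10  (via Pirton)
Selby: 12  (via Garth)
Shortest route: Colne → Pirton → Garth → Selby = 12 mi.

12 mi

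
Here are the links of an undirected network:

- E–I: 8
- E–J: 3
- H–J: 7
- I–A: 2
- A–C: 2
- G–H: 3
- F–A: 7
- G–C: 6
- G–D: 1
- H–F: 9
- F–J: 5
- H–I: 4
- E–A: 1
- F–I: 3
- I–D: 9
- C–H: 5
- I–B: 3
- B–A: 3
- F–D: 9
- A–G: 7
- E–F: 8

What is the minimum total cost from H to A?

6

Shortest distances from H:
H: 0
G: 3  (via H)
D: 4  (via G)
I: 4  (via H)
C: 5  (via H)
A: 6  (via I)
Shortest route: H → I → A = 6.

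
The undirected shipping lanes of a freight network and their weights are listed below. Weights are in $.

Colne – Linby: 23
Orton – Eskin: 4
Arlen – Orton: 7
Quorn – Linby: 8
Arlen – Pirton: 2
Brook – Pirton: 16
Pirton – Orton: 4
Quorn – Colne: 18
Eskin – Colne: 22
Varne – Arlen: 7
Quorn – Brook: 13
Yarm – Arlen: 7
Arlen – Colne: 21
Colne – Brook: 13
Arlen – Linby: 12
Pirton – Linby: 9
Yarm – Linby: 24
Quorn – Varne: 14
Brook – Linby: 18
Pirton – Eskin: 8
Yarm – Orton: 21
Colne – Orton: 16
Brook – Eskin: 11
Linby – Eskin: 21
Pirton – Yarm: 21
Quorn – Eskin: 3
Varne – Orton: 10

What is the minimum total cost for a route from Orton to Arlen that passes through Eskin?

Best Orton to Eskin: Orton–Eskin costing 4
Shortest Eskin→Arlen: Eskin–Pirton–Arlen = 10
Total via Eskin: 4 + 10 = $14.

$14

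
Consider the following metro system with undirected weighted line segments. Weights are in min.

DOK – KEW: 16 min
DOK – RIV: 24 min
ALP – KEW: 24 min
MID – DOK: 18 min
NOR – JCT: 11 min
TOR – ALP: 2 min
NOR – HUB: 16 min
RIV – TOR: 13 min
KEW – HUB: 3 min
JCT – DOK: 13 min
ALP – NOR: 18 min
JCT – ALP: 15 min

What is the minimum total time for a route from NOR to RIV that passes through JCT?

41 min

Shortest NOR→JCT: NOR–JCT = 11
Shortest JCT→RIV: JCT–ALP–TOR–RIV = 30
Total via JCT: 11 + 30 = 41 min.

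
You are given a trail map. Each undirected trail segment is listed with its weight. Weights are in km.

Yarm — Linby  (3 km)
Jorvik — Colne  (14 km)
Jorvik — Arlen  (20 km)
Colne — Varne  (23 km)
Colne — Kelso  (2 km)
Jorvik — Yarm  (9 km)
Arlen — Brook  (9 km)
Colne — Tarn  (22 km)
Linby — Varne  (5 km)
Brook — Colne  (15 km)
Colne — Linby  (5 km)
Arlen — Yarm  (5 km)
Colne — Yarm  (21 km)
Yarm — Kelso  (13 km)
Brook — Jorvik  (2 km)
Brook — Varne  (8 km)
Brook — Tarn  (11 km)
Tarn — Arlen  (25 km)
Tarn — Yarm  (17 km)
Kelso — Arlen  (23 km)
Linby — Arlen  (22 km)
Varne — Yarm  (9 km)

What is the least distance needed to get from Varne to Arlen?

Compare a few routes:
Varne → Linby → Yarm → Arlen: 5+3+5 = 13
Varne → Yarm → Arlen: 9+5 = 14
The minimum is 13 km via Varne → Linby → Yarm → Arlen.

13 km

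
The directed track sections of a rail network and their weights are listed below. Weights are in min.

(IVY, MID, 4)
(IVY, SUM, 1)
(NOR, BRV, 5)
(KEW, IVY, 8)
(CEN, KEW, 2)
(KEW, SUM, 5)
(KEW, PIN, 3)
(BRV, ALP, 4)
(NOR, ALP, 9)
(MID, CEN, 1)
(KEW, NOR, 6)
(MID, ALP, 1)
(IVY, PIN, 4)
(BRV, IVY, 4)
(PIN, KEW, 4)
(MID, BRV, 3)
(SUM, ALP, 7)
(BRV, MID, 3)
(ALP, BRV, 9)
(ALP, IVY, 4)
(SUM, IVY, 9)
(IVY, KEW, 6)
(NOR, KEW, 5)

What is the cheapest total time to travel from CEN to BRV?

Compare a few routes:
CEN–KEW–NOR–BRV: 2+6+5 = 13
CEN–KEW–IVY–MID–BRV: 2+8+4+3 = 17
CEN–KEW–SUM–ALP–BRV: 2+5+7+9 = 23
Cheapest is CEN–KEW–NOR–BRV at 13 min.

13 min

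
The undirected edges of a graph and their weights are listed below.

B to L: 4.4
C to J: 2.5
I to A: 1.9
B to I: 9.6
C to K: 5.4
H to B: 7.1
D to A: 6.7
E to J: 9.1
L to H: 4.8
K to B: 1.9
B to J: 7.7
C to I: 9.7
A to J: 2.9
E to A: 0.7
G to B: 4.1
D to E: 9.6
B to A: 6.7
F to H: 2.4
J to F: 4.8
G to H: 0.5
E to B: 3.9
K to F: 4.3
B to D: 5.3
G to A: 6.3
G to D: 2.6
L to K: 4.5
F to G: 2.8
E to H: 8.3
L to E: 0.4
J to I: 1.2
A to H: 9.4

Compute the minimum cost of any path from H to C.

Compare a few routes:
H - L - E - A - I - J - C: 4.8+0.4+0.7+1.9+1.2+2.5 = 11.5
H - F - J - C: 2.4+4.8+2.5 = 9.7
H - L - E - A - J - C: 4.8+0.4+0.7+2.9+2.5 = 11.3
H - G - F - J - C: 0.5+2.8+4.8+2.5 = 10.6
Cheapest is H - F - J - C at 9.7.

9.7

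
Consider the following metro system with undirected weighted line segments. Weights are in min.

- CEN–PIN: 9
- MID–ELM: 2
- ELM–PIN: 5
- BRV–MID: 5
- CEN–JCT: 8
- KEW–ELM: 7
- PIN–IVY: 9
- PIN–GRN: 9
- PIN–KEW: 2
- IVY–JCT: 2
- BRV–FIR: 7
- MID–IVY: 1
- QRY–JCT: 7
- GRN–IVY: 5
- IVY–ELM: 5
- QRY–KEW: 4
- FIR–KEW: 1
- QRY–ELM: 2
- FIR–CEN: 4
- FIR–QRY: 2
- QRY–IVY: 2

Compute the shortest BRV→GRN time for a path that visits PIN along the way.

19 min

Best BRV to PIN: BRV–FIR–KEW–PIN costing 10
Shortest PIN→GRN: PIN–GRN = 9
Total via PIN: 10 + 9 = 19 min.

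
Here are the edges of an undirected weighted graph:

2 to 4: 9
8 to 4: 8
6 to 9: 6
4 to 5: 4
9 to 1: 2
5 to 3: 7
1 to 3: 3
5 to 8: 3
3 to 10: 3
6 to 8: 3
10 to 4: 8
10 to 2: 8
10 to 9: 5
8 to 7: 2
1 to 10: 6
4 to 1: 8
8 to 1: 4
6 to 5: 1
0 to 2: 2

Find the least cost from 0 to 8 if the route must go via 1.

20

Best 0 to 1: 0–2–10–1 costing 16
Best 1 to 8: 1–8 costing 4
Total via 1: 16 + 4 = 20.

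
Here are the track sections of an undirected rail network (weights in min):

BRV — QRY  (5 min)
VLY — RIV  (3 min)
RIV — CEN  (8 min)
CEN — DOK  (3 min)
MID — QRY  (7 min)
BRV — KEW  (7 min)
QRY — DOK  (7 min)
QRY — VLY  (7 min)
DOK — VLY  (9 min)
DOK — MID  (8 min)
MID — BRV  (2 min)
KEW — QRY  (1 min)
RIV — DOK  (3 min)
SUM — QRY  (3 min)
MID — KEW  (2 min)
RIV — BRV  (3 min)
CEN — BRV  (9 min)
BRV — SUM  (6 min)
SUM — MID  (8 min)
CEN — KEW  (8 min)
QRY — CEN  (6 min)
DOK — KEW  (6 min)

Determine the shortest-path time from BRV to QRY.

Compare a few routes:
BRV → KEW → QRY: 7+1 = 8
BRV → QRY: 5 = 5
BRV → SUM → QRY: 6+3 = 9
The minimum is 5 min via BRV → QRY.

5 min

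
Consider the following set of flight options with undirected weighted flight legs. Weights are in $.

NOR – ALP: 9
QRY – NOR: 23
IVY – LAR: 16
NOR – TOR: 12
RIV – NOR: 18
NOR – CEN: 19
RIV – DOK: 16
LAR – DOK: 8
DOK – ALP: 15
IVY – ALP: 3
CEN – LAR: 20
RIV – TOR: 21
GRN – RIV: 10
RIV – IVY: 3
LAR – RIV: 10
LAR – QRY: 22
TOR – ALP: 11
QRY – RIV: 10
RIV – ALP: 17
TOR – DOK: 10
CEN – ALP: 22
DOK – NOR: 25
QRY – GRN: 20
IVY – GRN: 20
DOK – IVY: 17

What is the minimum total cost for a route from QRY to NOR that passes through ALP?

Best QRY to ALP: QRY–RIV–IVY–ALP costing 16
Best ALP to NOR: ALP–NOR costing 9
Total via ALP: 16 + 9 = $25.

$25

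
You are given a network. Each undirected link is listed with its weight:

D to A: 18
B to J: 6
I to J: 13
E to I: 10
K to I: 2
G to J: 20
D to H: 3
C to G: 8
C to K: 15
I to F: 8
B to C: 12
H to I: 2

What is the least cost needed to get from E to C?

27

Enumerating some paths:
E → I → J → B → C: 10+13+6+12 = 41
E → I → J → G → C: 10+13+20+8 = 51
E → I → K → C: 10+2+15 = 27
The minimum is 27 via E → I → K → C.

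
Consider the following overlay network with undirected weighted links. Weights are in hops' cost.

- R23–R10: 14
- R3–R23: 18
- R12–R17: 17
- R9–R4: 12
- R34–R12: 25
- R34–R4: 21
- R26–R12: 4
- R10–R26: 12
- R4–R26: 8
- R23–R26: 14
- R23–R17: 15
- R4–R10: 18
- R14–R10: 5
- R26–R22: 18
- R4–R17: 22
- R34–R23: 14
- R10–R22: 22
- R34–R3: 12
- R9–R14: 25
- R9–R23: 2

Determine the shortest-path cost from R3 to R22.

50 hops' cost

Candidate routes:
R3 - R23 - R10 - R22: 18+14+22 = 54
R3 - R23 - R9 - R4 - R26 - R22: 18+2+12+8+18 = 58
R3 - R23 - R26 - R22: 18+14+18 = 50
Cheapest is R3 - R23 - R26 - R22 at 50 hops' cost.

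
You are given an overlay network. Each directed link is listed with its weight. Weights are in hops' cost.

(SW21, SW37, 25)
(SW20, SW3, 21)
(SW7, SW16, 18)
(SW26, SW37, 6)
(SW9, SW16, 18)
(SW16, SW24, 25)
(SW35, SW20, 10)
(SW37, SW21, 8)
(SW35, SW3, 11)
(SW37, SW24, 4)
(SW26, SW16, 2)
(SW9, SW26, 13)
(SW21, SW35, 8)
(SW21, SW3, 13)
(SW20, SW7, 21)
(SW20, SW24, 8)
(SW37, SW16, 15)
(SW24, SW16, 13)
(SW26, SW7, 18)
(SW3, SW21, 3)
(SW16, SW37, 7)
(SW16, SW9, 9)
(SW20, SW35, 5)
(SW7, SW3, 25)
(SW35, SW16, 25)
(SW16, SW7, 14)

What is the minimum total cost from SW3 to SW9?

45 hops' cost

Shortest distances from SW3:
SW3: 0
SW21: 3  (via SW3)
SW35: 11  (via SW21)
SW20: 21  (via SW35)
SW37: 28  (via SW21)
SW24: 29  (via SW20)
SW16: 36  (via SW35)
SW7: 42  (via SW20)
SW9: 45  (via SW16)
Shortest route: SW3–SW21–SW35–SW16–SW9 = 45 hops' cost.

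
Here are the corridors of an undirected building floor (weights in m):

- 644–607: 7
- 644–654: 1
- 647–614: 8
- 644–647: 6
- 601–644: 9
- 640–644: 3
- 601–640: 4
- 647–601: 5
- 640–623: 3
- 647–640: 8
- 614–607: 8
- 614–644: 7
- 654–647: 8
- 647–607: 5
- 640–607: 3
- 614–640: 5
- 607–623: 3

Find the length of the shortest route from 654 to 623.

7 m

Shortest distances from 654:
654: 0
644: 1  (via 654)
640: 4  (via 644)
647: 7  (via 644)
623: 7  (via 640)
Shortest route: 654 → 644 → 640 → 623 = 7 m.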